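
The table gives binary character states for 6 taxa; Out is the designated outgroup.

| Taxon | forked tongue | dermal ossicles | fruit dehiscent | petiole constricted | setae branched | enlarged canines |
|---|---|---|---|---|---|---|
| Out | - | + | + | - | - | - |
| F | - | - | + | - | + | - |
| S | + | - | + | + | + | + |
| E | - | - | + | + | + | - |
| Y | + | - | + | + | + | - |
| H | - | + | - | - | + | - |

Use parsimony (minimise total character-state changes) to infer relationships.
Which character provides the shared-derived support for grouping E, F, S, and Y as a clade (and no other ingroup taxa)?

Character polarity is set by the outgroup: the derived state is whichever differs from the outgroup's state, so for dermal ossicles, fruit dehiscent the derived state is '-', and for the remaining characters it is '+'.
Only S and Y show the derived state '+' for forked tongue, supporting them as a clade.
Only E, F, S, and Y show the derived state '-' for dermal ossicles, supporting them as a clade.
fruit dehiscent: derived state '-' in H only — an autapomorphy, so it tells us nothing about relationships among taxa.
Only E, S, and Y show the derived state '+' for petiole constricted, supporting them as a clade.
setae branched (derived state '+') is shared by all ingroup taxa — unites the whole ingroup.
enlarged canines: derived state '+' in S only — an autapomorphy, so it tells us nothing about relationships among taxa.
Most parsimonious ingroup topology: ((F,((S,Y),E)),H).
The clade {E, F, S, Y} is supported by dermal ossicles: its derived state '-' occurs in exactly those taxa and in no other taxon (including the outgroup).

dermal ossicles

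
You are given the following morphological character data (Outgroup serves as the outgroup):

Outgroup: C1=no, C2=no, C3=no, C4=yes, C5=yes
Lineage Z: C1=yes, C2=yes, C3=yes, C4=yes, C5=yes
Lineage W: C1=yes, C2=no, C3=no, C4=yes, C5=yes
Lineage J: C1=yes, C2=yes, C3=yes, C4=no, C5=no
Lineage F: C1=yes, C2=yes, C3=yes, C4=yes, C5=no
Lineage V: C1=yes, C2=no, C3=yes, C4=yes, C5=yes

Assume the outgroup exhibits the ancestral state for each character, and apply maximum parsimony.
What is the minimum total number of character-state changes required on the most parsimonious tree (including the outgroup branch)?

Character polarity is set by the outgroup: the derived state is whichever differs from the outgroup's state, so for C4, C5 the derived state is 'no', and for the remaining characters it is 'yes'.
All ingroup taxa share the derived state 'yes' for C1; it defines the ingroup but does not resolve relationships within it.
C2 (derived state 'yes') is shared by Lineage F, Lineage J, and Lineage Z — a synapomorphy uniting that clade.
C3: derived state 'yes' in Lineage F, Lineage J, Lineage V, and Lineage Z only — synapomorphy for {Lineage F, Lineage J, Lineage V, Lineage Z}.
C4: derived state 'no' in Lineage J only — an autapomorphy, so it tells us nothing about relationships among taxa.
Only Lineage F and Lineage J show the derived state 'no' for C5, supporting them as a clade.
Most parsimonious ingroup topology: (((Lineage Z,(Lineage J,Lineage F)),Lineage V),Lineage W).
Changes per character on this tree: C1: 1; C2: 1; C3: 1; C4: 1; C5: 1.
Total = 5.

5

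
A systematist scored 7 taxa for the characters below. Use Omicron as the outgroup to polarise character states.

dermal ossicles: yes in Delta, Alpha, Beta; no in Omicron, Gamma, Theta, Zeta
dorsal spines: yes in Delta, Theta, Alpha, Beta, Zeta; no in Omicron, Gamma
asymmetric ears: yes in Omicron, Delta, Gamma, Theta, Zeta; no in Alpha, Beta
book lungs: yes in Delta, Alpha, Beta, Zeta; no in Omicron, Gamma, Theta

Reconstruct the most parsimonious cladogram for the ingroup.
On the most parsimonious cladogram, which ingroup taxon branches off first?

Character polarity is set by the outgroup: the derived state is whichever differs from the outgroup's state, so for asymmetric ears the derived state is 'no', and for the remaining characters it is 'yes'.
dermal ossicles (derived state 'yes') is shared by Alpha, Beta, and Delta — a synapomorphy uniting that clade.
Only Alpha, Beta, Delta, Theta, and Zeta show the derived state 'yes' for dorsal spines, supporting them as a clade.
asymmetric ears: derived state 'no' in Alpha and Beta only — synapomorphy for {Alpha, Beta}.
book lungs: derived state 'yes' in Alpha, Beta, Delta, and Zeta only — synapomorphy for {Alpha, Beta, Delta, Zeta}.
Most parsimonious ingroup topology: ((((Delta,(Alpha,Beta)),Zeta),Theta),Gamma).
Gamma is sister to the clade containing all other ingroup taxa, so it is the earliest-diverging (most basal) ingroup lineage.

Gamma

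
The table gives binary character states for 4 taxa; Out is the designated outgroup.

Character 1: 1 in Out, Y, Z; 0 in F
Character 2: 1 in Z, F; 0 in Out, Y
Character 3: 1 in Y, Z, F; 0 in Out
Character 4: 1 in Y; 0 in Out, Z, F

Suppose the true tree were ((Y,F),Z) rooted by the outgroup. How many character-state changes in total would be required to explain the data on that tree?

5

Map each character onto ((Y,F),Z) (rooted by Out) and count the minimum state changes it requires (Fitch parsimony):
Character 1: 1; Character 2: 2; Character 3: 1; Character 4: 1.
Total tree length = 5.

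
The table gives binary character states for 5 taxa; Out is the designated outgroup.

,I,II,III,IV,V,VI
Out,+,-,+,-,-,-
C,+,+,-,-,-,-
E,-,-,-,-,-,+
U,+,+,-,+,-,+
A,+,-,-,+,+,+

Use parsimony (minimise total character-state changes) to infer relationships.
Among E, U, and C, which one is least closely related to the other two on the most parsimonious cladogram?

Character polarity is set by the outgroup: the derived state is whichever differs from the outgroup's state, so for I, III the derived state is '-', and for the remaining characters it is '+'.
I (derived state '-') is unique to E (autapomorphy; uninformative for grouping).
II groups C and U, which is incompatible with the clades supported by the remaining characters; treating it as convergent (homoplasy) costs fewer steps than any alternative tree.
III (derived state '-') is shared by all ingroup taxa — unites the whole ingroup.
IV: derived state '+' in A and U only — synapomorphy for {A, U}.
V: derived state '+' in A only — an autapomorphy, so it tells us nothing about relationships among taxa.
VI: derived state '+' in A, E, and U only — synapomorphy for {A, E, U}.
Most parsimonious ingroup topology: (C,(E,(U,A))).
E and U share a more recent common ancestor with each other than either does with C, so C is the least closely related of the three.

C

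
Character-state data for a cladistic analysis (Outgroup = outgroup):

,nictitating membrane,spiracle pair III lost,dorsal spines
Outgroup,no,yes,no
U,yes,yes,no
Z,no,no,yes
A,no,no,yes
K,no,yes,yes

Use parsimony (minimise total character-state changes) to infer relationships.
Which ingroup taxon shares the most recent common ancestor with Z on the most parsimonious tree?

Character polarity is set by the outgroup: the derived state is whichever differs from the outgroup's state, so for spiracle pair III lost the derived state is 'no', and for the remaining characters it is 'yes'.
nictitating membrane: derived state 'yes' in U only — an autapomorphy, so it tells us nothing about relationships among taxa.
Only A and Z show the derived state 'no' for spiracle pair III lost, supporting them as a clade.
Only A, K, and Z show the derived state 'yes' for dorsal spines, supporting them as a clade.
Most parsimonious ingroup topology: (U,((Z,A),K)).
Z and A form a cherry on this tree, so they are sister taxa.

A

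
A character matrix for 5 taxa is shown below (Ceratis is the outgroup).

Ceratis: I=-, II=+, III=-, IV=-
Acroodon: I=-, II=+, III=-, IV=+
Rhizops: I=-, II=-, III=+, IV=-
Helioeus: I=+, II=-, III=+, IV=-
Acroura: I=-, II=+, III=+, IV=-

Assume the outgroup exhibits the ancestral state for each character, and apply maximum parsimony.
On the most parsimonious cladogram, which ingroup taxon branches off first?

Acroodon

Character polarity is set by the outgroup: the derived state is whichever differs from the outgroup's state, so for II the derived state is '-', and for the remaining characters it is '+'.
I: derived state '+' in Helioeus only — an autapomorphy, so it tells us nothing about relationships among taxa.
II (derived state '-') is shared by Helioeus and Rhizops — a synapomorphy uniting that clade.
III (derived state '+') is shared by Acroura, Helioeus, and Rhizops — a synapomorphy uniting that clade.
IV: derived state '+' in Acroodon only — an autapomorphy, so it tells us nothing about relationships among taxa.
Most parsimonious ingroup topology: (Acroodon,((Rhizops,Helioeus),Acroura)).
Acroodon is sister to the clade containing all other ingroup taxa, so it is the earliest-diverging (most basal) ingroup lineage.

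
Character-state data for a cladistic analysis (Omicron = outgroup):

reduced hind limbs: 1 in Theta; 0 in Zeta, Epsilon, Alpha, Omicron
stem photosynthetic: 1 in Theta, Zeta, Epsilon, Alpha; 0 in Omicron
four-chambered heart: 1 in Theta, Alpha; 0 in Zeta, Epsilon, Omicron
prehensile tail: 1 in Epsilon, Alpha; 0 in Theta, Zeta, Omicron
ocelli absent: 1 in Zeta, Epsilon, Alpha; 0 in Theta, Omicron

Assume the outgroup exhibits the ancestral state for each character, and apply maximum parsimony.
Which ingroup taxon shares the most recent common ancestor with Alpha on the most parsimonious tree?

The outgroup has state '0' for every character, so '1' is the derived state throughout.
reduced hind limbs: derived state '1' in Theta only — an autapomorphy, so it tells us nothing about relationships among taxa.
All ingroup taxa share the derived state '1' for stem photosynthetic; it defines the ingroup but does not resolve relationships within it.
four-chambered heart groups Alpha and Theta, which is incompatible with the clades supported by the remaining characters; treating it as convergent (homoplasy) costs fewer steps than any alternative tree.
prehensile tail: derived state '1' in Alpha and Epsilon only — synapomorphy for {Alpha, Epsilon}.
ocelli absent: derived state '1' in Alpha, Epsilon, and Zeta only — synapomorphy for {Alpha, Epsilon, Zeta}.
Most parsimonious ingroup topology: (((Alpha,Epsilon),Zeta),Theta).
Alpha and Epsilon form a cherry on this tree, so they are sister taxa.

Epsilon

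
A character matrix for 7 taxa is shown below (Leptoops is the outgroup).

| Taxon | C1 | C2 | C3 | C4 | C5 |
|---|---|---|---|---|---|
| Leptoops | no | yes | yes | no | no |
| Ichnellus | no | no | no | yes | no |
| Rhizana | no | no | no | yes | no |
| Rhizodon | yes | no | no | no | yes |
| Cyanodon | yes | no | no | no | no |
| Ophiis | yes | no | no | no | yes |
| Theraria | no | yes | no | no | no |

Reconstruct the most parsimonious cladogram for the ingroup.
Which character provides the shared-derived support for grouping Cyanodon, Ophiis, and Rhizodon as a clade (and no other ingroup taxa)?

C1

Character polarity is set by the outgroup: the derived state is whichever differs from the outgroup's state, so for C2, C3 the derived state is 'no', and for the remaining characters it is 'yes'.
C1: derived state 'yes' in Cyanodon, Ophiis, and Rhizodon only — synapomorphy for {Cyanodon, Ophiis, Rhizodon}.
C2 (derived state 'no') is shared by Cyanodon, Ichnellus, Ophiis, Rhizana, and Rhizodon — a synapomorphy uniting that clade.
All ingroup taxa share the derived state 'no' for C3; it defines the ingroup but does not resolve relationships within it.
C4 (derived state 'yes') is shared by Ichnellus and Rhizana — a synapomorphy uniting that clade.
C5 (derived state 'yes') is shared by Ophiis and Rhizodon — a synapomorphy uniting that clade.
Most parsimonious ingroup topology: (((Ichnellus,Rhizana),((Rhizodon,Ophiis),Cyanodon)),Theraria).
The clade {Cyanodon, Ophiis, Rhizodon} is supported by C1: its derived state 'yes' occurs in exactly those taxa and in no other taxon (including the outgroup).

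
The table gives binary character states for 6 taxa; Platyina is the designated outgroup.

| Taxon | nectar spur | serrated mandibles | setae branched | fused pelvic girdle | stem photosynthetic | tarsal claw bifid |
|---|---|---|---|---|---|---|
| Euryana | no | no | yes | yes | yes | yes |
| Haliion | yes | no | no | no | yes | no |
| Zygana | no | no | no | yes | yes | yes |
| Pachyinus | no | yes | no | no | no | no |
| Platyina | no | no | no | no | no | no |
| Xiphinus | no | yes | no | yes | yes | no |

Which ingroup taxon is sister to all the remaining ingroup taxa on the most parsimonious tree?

The outgroup has state 'no' for every character, so 'yes' is the derived state throughout.
nectar spur (derived state 'yes') is unique to Haliion (autapomorphy; uninformative for grouping).
serrated mandibles (state 'yes') occurs in Pachyinus and Xiphinus but conflicts with the nesting implied by the other characters — most parsimoniously interpreted as homoplasy.
setae branched: derived state 'yes' in Euryana only — an autapomorphy, so it tells us nothing about relationships among taxa.
fused pelvic girdle (derived state 'yes') is shared by Euryana, Xiphinus, and Zygana — a synapomorphy uniting that clade.
stem photosynthetic: derived state 'yes' in Euryana, Haliion, Xiphinus, and Zygana only — synapomorphy for {Euryana, Haliion, Xiphinus, Zygana}.
Only Euryana and Zygana show the derived state 'yes' for tarsal claw bifid, supporting them as a clade.
Most parsimonious ingroup topology: ((Haliion,(Xiphinus,(Euryana,Zygana))),Pachyinus).
Pachyinus is sister to the clade containing all other ingroup taxa, so it is the earliest-diverging (most basal) ingroup lineage.

Pachyinus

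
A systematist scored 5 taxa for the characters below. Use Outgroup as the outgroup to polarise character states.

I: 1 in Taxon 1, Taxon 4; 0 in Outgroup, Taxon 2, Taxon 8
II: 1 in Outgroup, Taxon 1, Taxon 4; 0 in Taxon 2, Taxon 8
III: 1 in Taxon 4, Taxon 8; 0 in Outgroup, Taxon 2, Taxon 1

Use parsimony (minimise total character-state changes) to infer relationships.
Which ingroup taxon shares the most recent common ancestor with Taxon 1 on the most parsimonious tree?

Taxon 4

Character polarity is set by the outgroup: the derived state is whichever differs from the outgroup's state, so for II the derived state is '0', and for the remaining characters it is '1'.
I (derived state '1') is shared by Taxon 1 and Taxon 4 — a synapomorphy uniting that clade.
II (derived state '0') is shared by Taxon 2 and Taxon 8 — a synapomorphy uniting that clade.
III (state '1') occurs in Taxon 4 and Taxon 8 but conflicts with the nesting implied by the other characters — most parsimoniously interpreted as homoplasy.
Most parsimonious ingroup topology: ((Taxon 2,Taxon 8),(Taxon 1,Taxon 4)).
Taxon 1 and Taxon 4 form a cherry on this tree, so they are sister taxa.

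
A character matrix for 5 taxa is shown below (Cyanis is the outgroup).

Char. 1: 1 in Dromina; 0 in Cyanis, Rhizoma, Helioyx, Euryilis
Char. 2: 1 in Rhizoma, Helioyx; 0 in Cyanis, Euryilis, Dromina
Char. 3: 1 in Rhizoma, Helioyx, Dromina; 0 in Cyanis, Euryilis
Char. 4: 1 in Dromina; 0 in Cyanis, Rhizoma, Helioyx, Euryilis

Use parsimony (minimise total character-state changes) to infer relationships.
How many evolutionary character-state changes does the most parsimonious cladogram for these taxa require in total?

4

The outgroup has state '0' for every character, so '1' is the derived state throughout.
Char. 1: derived state '1' in Dromina only — an autapomorphy, so it tells us nothing about relationships among taxa.
Char. 2 (derived state '1') is shared by Helioyx and Rhizoma — a synapomorphy uniting that clade.
Char. 3 (derived state '1') is shared by Dromina, Helioyx, and Rhizoma — a synapomorphy uniting that clade.
Char. 4: derived state '1' in Dromina only — an autapomorphy, so it tells us nothing about relationships among taxa.
Most parsimonious ingroup topology: (((Rhizoma,Helioyx),Dromina),Euryilis).
Changes per character on this tree: Char. 1: 1; Char. 2: 1; Char. 3: 1; Char. 4: 1.
Total = 4.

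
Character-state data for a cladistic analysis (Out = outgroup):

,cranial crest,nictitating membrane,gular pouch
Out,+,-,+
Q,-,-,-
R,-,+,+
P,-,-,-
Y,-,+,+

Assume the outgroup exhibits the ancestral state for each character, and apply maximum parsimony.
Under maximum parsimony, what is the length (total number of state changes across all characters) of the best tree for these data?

3

Character polarity is set by the outgroup: the derived state is whichever differs from the outgroup's state, so for cranial crest, gular pouch the derived state is '-', and for the remaining characters it is '+'.
cranial crest (derived state '-') is shared by all ingroup taxa — unites the whole ingroup.
nictitating membrane: derived state '+' in R and Y only — synapomorphy for {R, Y}.
Only P and Q show the derived state '-' for gular pouch, supporting them as a clade.
Most parsimonious ingroup topology: ((Q,P),(R,Y)).
Changes per character on this tree: cranial crest: 1; nictitating membrane: 1; gular pouch: 1.
Total = 3.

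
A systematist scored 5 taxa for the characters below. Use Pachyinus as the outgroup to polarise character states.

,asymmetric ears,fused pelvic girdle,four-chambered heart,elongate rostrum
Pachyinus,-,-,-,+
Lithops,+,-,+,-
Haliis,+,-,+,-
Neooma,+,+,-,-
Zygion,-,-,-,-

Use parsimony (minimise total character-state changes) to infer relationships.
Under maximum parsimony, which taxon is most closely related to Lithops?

Character polarity is set by the outgroup: the derived state is whichever differs from the outgroup's state, so for elongate rostrum the derived state is '-', and for the remaining characters it is '+'.
Only Haliis, Lithops, and Neooma show the derived state '+' for asymmetric ears, supporting them as a clade.
fused pelvic girdle (derived state '+') is unique to Neooma (autapomorphy; uninformative for grouping).
four-chambered heart (derived state '+') is shared by Haliis and Lithops — a synapomorphy uniting that clade.
All ingroup taxa share the derived state '-' for elongate rostrum; it defines the ingroup but does not resolve relationships within it.
Most parsimonious ingroup topology: (((Lithops,Haliis),Neooma),Zygion).
Lithops and Haliis form a cherry on this tree, so they are sister taxa.

Haliis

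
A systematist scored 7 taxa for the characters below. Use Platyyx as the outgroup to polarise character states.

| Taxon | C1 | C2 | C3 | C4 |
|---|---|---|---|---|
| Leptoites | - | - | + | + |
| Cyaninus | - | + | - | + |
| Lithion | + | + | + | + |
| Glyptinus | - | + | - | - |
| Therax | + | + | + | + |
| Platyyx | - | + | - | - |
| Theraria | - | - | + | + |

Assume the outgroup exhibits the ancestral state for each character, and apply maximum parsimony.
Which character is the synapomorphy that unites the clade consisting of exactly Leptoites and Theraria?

C2

Character polarity is set by the outgroup: the derived state is whichever differs from the outgroup's state, so for C2 the derived state is '-', and for the remaining characters it is '+'.
C1 (derived state '+') is shared by Lithion and Therax — a synapomorphy uniting that clade.
Only Leptoites and Theraria show the derived state '-' for C2, supporting them as a clade.
Only Leptoites, Lithion, Theraria, and Therax show the derived state '+' for C3, supporting them as a clade.
C4 (derived state '+') is shared by Cyaninus, Leptoites, Lithion, Theraria, and Therax — a synapomorphy uniting that clade.
Most parsimonious ingroup topology: (Glyptinus,(Cyaninus,((Therax,Lithion),(Theraria,Leptoites)))).
The clade {Leptoites, Theraria} is supported by C2: its derived state '-' occurs in exactly those taxa and in no other taxon (including the outgroup).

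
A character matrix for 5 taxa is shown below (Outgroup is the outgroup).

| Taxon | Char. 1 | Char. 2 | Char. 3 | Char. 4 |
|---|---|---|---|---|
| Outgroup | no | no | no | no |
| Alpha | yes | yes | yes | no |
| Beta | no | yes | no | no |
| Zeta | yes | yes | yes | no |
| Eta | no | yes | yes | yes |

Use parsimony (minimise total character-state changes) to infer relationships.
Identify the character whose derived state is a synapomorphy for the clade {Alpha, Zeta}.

The outgroup has state 'no' for every character, so 'yes' is the derived state throughout.
Char. 1: derived state 'yes' in Alpha and Zeta only — synapomorphy for {Alpha, Zeta}.
All ingroup taxa share the derived state 'yes' for Char. 2; it defines the ingroup but does not resolve relationships within it.
Char. 3 (derived state 'yes') is shared by Alpha, Eta, and Zeta — a synapomorphy uniting that clade.
Char. 4: derived state 'yes' in Eta only — an autapomorphy, so it tells us nothing about relationships among taxa.
Most parsimonious ingroup topology: (((Alpha,Zeta),Eta),Beta).
The clade {Alpha, Zeta} is supported by Char. 1: its derived state 'yes' occurs in exactly those taxa and in no other taxon (including the outgroup).

Char. 1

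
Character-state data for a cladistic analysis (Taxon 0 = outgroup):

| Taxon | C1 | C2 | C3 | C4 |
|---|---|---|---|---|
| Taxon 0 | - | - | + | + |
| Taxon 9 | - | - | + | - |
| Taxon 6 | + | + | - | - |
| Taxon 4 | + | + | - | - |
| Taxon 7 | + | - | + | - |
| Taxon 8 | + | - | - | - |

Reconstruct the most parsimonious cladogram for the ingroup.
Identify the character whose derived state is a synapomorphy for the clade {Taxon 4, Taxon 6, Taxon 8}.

Character polarity is set by the outgroup: the derived state is whichever differs from the outgroup's state, so for C3, C4 the derived state is '-', and for the remaining characters it is '+'.
C1 (derived state '+') is shared by Taxon 4, Taxon 6, Taxon 7, and Taxon 8 — a synapomorphy uniting that clade.
Only Taxon 4 and Taxon 6 show the derived state '+' for C2, supporting them as a clade.
C3: derived state '-' in Taxon 4, Taxon 6, and Taxon 8 only — synapomorphy for {Taxon 4, Taxon 6, Taxon 8}.
C4 (derived state '-') is shared by all ingroup taxa — unites the whole ingroup.
Most parsimonious ingroup topology: (Taxon 9,(((Taxon 6,Taxon 4),Taxon 8),Taxon 7)).
The clade {Taxon 4, Taxon 6, Taxon 8} is supported by C3: its derived state '-' occurs in exactly those taxa and in no other taxon (including the outgroup).

C3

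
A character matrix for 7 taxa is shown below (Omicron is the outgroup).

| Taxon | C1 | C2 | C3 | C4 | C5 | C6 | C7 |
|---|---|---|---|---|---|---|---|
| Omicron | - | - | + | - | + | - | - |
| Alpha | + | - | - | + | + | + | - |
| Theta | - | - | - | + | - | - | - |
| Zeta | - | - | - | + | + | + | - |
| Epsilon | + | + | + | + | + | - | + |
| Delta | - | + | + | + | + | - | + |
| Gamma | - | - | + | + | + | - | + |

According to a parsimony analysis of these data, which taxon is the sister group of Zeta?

Alpha

Character polarity is set by the outgroup: the derived state is whichever differs from the outgroup's state, so for C3, C5 the derived state is '-', and for the remaining characters it is '+'.
C1 (state '+') occurs in Alpha and Epsilon but conflicts with the nesting implied by the other characters — most parsimoniously interpreted as homoplasy.
C2: derived state '+' in Delta and Epsilon only — synapomorphy for {Delta, Epsilon}.
C3 (derived state '-') is shared by Alpha, Theta, and Zeta — a synapomorphy uniting that clade.
C4 (derived state '+') is shared by all ingroup taxa — unites the whole ingroup.
C5: derived state '-' in Theta only — an autapomorphy, so it tells us nothing about relationships among taxa.
C6: derived state '+' in Alpha and Zeta only — synapomorphy for {Alpha, Zeta}.
Only Delta, Epsilon, and Gamma show the derived state '+' for C7, supporting them as a clade.
Most parsimonious ingroup topology: (((Alpha,Zeta),Theta),((Epsilon,Delta),Gamma)).
Zeta and Alpha form a cherry on this tree, so they are sister taxa.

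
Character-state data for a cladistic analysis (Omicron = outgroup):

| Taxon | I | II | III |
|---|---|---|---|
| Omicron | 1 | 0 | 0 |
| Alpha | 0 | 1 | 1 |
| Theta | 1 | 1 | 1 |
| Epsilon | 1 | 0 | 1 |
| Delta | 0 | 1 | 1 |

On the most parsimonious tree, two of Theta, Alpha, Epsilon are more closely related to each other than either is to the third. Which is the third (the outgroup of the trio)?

Epsilon

Character polarity is set by the outgroup: the derived state is whichever differs from the outgroup's state, so for I the derived state is '0', and for the remaining characters it is '1'.
I: derived state '0' in Alpha and Delta only — synapomorphy for {Alpha, Delta}.
II (derived state '1') is shared by Alpha, Delta, and Theta — a synapomorphy uniting that clade.
III (derived state '1') is shared by all ingroup taxa — unites the whole ingroup.
Most parsimonious ingroup topology: (((Alpha,Delta),Theta),Epsilon).
Theta and Alpha share a more recent common ancestor with each other than either does with Epsilon, so Epsilon is the least closely related of the three.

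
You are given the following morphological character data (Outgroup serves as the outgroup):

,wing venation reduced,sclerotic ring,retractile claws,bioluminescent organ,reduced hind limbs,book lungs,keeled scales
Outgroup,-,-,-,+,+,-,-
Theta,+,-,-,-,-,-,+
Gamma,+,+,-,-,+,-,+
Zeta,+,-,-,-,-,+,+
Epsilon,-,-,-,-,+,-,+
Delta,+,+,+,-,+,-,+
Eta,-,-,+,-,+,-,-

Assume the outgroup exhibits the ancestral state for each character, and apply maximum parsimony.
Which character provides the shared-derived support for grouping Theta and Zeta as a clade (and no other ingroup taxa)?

Character polarity is set by the outgroup: the derived state is whichever differs from the outgroup's state, so for bioluminescent organ, reduced hind limbs the derived state is '-', and for the remaining characters it is '+'.
wing venation reduced: derived state '+' in Delta, Gamma, Theta, and Zeta only — synapomorphy for {Delta, Gamma, Theta, Zeta}.
sclerotic ring (derived state '+') is shared by Delta and Gamma — a synapomorphy uniting that clade.
retractile claws groups Delta and Eta, which is incompatible with the clades supported by the remaining characters; treating it as convergent (homoplasy) costs fewer steps than any alternative tree.
bioluminescent organ (derived state '-') is shared by all ingroup taxa — unites the whole ingroup.
reduced hind limbs (derived state '-') is shared by Theta and Zeta — a synapomorphy uniting that clade.
book lungs: derived state '+' in Zeta only — an autapomorphy, so it tells us nothing about relationships among taxa.
Only Delta, Epsilon, Gamma, Theta, and Zeta show the derived state '+' for keeled scales, supporting them as a clade.
Most parsimonious ingroup topology: ((((Theta,Zeta),(Gamma,Delta)),Epsilon),Eta).
The clade {Theta, Zeta} is supported by reduced hind limbs: its derived state '-' occurs in exactly those taxa and in no other taxon (including the outgroup).

reduced hind limbs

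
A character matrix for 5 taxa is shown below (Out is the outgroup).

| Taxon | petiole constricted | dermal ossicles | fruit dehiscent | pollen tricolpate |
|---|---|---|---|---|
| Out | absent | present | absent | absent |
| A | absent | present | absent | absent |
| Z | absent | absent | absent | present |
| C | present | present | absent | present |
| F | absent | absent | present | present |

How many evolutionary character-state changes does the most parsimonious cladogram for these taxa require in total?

Character polarity is set by the outgroup: the derived state is whichever differs from the outgroup's state, so for dermal ossicles the derived state is 'absent', and for the remaining characters it is 'present'.
petiole constricted (derived state 'present') is unique to C (autapomorphy; uninformative for grouping).
dermal ossicles: derived state 'absent' in F and Z only — synapomorphy for {F, Z}.
fruit dehiscent (derived state 'present') is unique to F (autapomorphy; uninformative for grouping).
pollen tricolpate: derived state 'present' in C, F, and Z only — synapomorphy for {C, F, Z}.
Most parsimonious ingroup topology: (A,((Z,F),C)).
Changes per character on this tree: petiole constricted: 1; dermal ossicles: 1; fruit dehiscent: 1; pollen tricolpate: 1.
Total = 4.

4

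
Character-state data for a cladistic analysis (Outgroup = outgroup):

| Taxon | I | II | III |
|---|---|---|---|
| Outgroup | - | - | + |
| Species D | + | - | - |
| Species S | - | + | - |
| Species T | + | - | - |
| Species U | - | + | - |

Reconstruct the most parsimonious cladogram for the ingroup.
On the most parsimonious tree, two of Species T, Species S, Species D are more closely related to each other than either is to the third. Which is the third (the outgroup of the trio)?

Character polarity is set by the outgroup: the derived state is whichever differs from the outgroup's state, so for III the derived state is '-', and for the remaining characters it is '+'.
Only Species D and Species T show the derived state '+' for I, supporting them as a clade.
II (derived state '+') is shared by Species S and Species U — a synapomorphy uniting that clade.
All ingroup taxa share the derived state '-' for III; it defines the ingroup but does not resolve relationships within it.
Most parsimonious ingroup topology: ((Species D,Species T),(Species S,Species U)).
Species T and Species D share a more recent common ancestor with each other than either does with Species S, so Species S is the least closely related of the three.

Species S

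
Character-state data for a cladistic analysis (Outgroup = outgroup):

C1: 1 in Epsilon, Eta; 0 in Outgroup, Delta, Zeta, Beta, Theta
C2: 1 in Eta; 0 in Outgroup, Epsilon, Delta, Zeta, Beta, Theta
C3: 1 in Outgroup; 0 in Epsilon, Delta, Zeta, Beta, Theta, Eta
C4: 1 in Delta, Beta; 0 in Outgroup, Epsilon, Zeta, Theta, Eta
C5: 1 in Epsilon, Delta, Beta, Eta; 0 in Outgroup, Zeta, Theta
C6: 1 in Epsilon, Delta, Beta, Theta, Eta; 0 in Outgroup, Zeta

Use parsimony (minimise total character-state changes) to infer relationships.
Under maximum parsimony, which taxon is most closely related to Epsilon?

Character polarity is set by the outgroup: the derived state is whichever differs from the outgroup's state, so for C3 the derived state is '0', and for the remaining characters it is '1'.
Only Epsilon and Eta show the derived state '1' for C1, supporting them as a clade.
C2 (derived state '1') is unique to Eta (autapomorphy; uninformative for grouping).
All ingroup taxa share the derived state '0' for C3; it defines the ingroup but does not resolve relationships within it.
Only Beta and Delta show the derived state '1' for C4, supporting them as a clade.
C5: derived state '1' in Beta, Delta, Epsilon, and Eta only — synapomorphy for {Beta, Delta, Epsilon, Eta}.
C6 (derived state '1') is shared by Beta, Delta, Epsilon, Eta, and Theta — a synapomorphy uniting that clade.
Most parsimonious ingroup topology: ((((Epsilon,Eta),(Delta,Beta)),Theta),Zeta).
Epsilon and Eta form a cherry on this tree, so they are sister taxa.

Eta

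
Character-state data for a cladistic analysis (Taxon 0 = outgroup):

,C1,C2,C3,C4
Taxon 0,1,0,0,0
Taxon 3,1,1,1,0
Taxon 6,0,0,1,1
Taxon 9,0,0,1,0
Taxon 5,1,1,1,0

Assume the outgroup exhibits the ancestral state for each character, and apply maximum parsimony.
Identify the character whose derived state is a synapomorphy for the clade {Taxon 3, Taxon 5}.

C2

Character polarity is set by the outgroup: the derived state is whichever differs from the outgroup's state, so for C1 the derived state is '0', and for the remaining characters it is '1'.
C1 (derived state '0') is shared by Taxon 6 and Taxon 9 — a synapomorphy uniting that clade.
C2 (derived state '1') is shared by Taxon 3 and Taxon 5 — a synapomorphy uniting that clade.
All ingroup taxa share the derived state '1' for C3; it defines the ingroup but does not resolve relationships within it.
C4 (derived state '1') is unique to Taxon 6 (autapomorphy; uninformative for grouping).
Most parsimonious ingroup topology: ((Taxon 3,Taxon 5),(Taxon 6,Taxon 9)).
The clade {Taxon 3, Taxon 5} is supported by C2: its derived state '1' occurs in exactly those taxa and in no other taxon (including the outgroup).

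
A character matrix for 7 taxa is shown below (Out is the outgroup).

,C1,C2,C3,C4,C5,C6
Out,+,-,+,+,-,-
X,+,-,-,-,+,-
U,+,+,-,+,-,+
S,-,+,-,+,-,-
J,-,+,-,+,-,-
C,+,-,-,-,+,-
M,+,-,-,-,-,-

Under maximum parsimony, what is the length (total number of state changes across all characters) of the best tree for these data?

6

Character polarity is set by the outgroup: the derived state is whichever differs from the outgroup's state, so for C1, C3, C4 the derived state is '-', and for the remaining characters it is '+'.
Only J and S show the derived state '-' for C1, supporting them as a clade.
Only J, S, and U show the derived state '+' for C2, supporting them as a clade.
C3 (derived state '-') is shared by all ingroup taxa — unites the whole ingroup.
Only C, M, and X show the derived state '-' for C4, supporting them as a clade.
Only C and X show the derived state '+' for C5, supporting them as a clade.
C6: derived state '+' in U only — an autapomorphy, so it tells us nothing about relationships among taxa.
Most parsimonious ingroup topology: (((X,C),M),(U,(S,J))).
Changes per character on this tree: C1: 1; C2: 1; C3: 1; C4: 1; C5: 1; C6: 1.
Total = 6.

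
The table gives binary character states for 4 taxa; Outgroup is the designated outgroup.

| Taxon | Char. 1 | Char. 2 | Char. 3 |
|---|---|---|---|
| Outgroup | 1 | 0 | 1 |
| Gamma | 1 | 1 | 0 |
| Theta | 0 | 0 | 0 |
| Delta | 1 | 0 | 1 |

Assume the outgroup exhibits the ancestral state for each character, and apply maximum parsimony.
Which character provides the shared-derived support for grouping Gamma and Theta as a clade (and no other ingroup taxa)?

Char. 3

Character polarity is set by the outgroup: the derived state is whichever differs from the outgroup's state, so for Char. 1, Char. 3 the derived state is '0', and for the remaining characters it is '1'.
Char. 1: derived state '0' in Theta only — an autapomorphy, so it tells us nothing about relationships among taxa.
Char. 2 (derived state '1') is unique to Gamma (autapomorphy; uninformative for grouping).
Only Gamma and Theta show the derived state '0' for Char. 3, supporting them as a clade.
Most parsimonious ingroup topology: ((Gamma,Theta),Delta).
The clade {Gamma, Theta} is supported by Char. 3: its derived state '0' occurs in exactly those taxa and in no other taxon (including the outgroup).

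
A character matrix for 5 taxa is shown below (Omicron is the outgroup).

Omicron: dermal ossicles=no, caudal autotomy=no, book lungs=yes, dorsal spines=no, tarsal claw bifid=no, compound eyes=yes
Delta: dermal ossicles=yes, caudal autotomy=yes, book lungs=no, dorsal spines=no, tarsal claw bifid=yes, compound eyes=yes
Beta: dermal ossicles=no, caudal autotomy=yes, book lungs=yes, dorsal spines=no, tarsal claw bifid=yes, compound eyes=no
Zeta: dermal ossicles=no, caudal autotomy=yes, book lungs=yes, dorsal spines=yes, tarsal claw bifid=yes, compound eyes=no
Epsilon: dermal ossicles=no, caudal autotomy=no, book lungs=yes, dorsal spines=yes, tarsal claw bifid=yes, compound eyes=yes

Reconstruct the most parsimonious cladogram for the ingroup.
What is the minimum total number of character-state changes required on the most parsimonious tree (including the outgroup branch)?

Character polarity is set by the outgroup: the derived state is whichever differs from the outgroup's state, so for book lungs, compound eyes the derived state is 'no', and for the remaining characters it is 'yes'.
dermal ossicles (derived state 'yes') is unique to Delta (autapomorphy; uninformative for grouping).
caudal autotomy (derived state 'yes') is shared by Beta, Delta, and Zeta — a synapomorphy uniting that clade.
book lungs (derived state 'no') is unique to Delta (autapomorphy; uninformative for grouping).
dorsal spines groups Epsilon and Zeta, which is incompatible with the clades supported by the remaining characters; treating it as convergent (homoplasy) costs fewer steps than any alternative tree.
All ingroup taxa share the derived state 'yes' for tarsal claw bifid; it defines the ingroup but does not resolve relationships within it.
compound eyes: derived state 'no' in Beta and Zeta only — synapomorphy for {Beta, Zeta}.
Most parsimonious ingroup topology: ((Delta,(Beta,Zeta)),Epsilon).
Changes per character on this tree: dermal ossicles: 1; caudal autotomy: 1; book lungs: 1; dorsal spines: 2; tarsal claw bifid: 1; compound eyes: 1.
Total = 7.

7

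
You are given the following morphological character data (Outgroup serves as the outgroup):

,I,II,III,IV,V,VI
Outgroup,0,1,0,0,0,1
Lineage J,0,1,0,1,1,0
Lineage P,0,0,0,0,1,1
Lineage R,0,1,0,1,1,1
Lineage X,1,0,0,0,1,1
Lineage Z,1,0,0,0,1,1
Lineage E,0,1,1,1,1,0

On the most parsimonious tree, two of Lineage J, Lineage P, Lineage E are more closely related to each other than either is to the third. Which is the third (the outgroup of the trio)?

Lineage P

Character polarity is set by the outgroup: the derived state is whichever differs from the outgroup's state, so for II, VI the derived state is '0', and for the remaining characters it is '1'.
I: derived state '1' in Lineage X and Lineage Z only — synapomorphy for {Lineage X, Lineage Z}.
Only Lineage P, Lineage X, and Lineage Z show the derived state '0' for II, supporting them as a clade.
III: derived state '1' in Lineage E only — an autapomorphy, so it tells us nothing about relationships among taxa.
IV: derived state '1' in Lineage E, Lineage J, and Lineage R only — synapomorphy for {Lineage E, Lineage J, Lineage R}.
All ingroup taxa share the derived state '1' for V; it defines the ingroup but does not resolve relationships within it.
VI: derived state '0' in Lineage E and Lineage J only — synapomorphy for {Lineage E, Lineage J}.
Most parsimonious ingroup topology: (((Lineage X,Lineage Z),Lineage P),(Lineage R,(Lineage E,Lineage J))).
Lineage E and Lineage J share a more recent common ancestor with each other than either does with Lineage P, so Lineage P is the least closely related of the three.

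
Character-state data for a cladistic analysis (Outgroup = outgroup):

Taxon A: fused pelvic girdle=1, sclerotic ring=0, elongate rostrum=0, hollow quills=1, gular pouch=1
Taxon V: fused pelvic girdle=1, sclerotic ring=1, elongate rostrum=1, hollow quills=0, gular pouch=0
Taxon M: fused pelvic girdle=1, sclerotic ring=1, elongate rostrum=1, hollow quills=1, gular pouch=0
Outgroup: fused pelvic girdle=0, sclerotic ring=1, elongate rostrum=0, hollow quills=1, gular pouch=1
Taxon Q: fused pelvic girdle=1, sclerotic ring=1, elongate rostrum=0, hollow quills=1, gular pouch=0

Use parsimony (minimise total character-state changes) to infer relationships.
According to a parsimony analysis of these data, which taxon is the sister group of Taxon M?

Character polarity is set by the outgroup: the derived state is whichever differs from the outgroup's state, so for sclerotic ring, hollow quills, gular pouch the derived state is '0', and for the remaining characters it is '1'.
All ingroup taxa share the derived state '1' for fused pelvic girdle; it defines the ingroup but does not resolve relationships within it.
sclerotic ring (derived state '0') is unique to Taxon A (autapomorphy; uninformative for grouping).
elongate rostrum: derived state '1' in Taxon M and Taxon V only — synapomorphy for {Taxon M, Taxon V}.
hollow quills (derived state '0') is unique to Taxon V (autapomorphy; uninformative for grouping).
gular pouch: derived state '0' in Taxon M, Taxon Q, and Taxon V only — synapomorphy for {Taxon M, Taxon Q, Taxon V}.
Most parsimonious ingroup topology: (Taxon A,(Taxon Q,(Taxon M,Taxon V))).
Taxon M and Taxon V form a cherry on this tree, so they are sister taxa.

Taxon V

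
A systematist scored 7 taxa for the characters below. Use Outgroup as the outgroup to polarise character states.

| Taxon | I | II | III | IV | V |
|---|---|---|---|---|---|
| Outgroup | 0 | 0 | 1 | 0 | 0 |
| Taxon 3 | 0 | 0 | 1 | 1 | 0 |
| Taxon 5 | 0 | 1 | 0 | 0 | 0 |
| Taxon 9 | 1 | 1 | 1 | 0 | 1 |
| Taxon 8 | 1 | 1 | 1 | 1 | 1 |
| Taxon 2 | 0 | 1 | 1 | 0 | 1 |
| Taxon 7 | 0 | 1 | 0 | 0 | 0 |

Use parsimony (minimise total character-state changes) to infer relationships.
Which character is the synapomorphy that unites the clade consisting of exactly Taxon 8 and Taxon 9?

Character polarity is set by the outgroup: the derived state is whichever differs from the outgroup's state, so for III the derived state is '0', and for the remaining characters it is '1'.
Only Taxon 8 and Taxon 9 show the derived state '1' for I, supporting them as a clade.
Only Taxon 2, Taxon 5, Taxon 7, Taxon 8, and Taxon 9 show the derived state '1' for II, supporting them as a clade.
Only Taxon 5 and Taxon 7 show the derived state '0' for III, supporting them as a clade.
IV groups Taxon 3 and Taxon 8, which is incompatible with the clades supported by the remaining characters; treating it as convergent (homoplasy) costs fewer steps than any alternative tree.
Only Taxon 2, Taxon 8, and Taxon 9 show the derived state '1' for V, supporting them as a clade.
Most parsimonious ingroup topology: (Taxon 3,((Taxon 5,Taxon 7),((Taxon 9,Taxon 8),Taxon 2))).
The clade {Taxon 8, Taxon 9} is supported by I: its derived state '1' occurs in exactly those taxa and in no other taxon (including the outgroup).

I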